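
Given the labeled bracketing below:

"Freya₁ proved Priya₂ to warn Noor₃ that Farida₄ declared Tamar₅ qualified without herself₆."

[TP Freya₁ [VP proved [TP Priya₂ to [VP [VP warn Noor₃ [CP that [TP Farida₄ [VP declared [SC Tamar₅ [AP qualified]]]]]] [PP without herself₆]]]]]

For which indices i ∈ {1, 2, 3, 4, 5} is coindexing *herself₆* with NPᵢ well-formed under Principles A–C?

{2}

*herself* is an anaphor, so Principle A applies: it must be bound in its binding domain.
Binding domain of *herself₆*: the embedded TP, whose subject is Priya₂.
*Freya₁* c-commands the anaphor but is outside its binding domain → cannot satisfy Principle A.
*Priya₂* c-commands the anaphor within its binding domain → licit binder.
*Noor₃* does not c-command the anaphor → cannot bind it.
*Farida₄* does not c-command the anaphor → cannot bind it.
*Tamar₅* does not c-command the anaphor → cannot bind it.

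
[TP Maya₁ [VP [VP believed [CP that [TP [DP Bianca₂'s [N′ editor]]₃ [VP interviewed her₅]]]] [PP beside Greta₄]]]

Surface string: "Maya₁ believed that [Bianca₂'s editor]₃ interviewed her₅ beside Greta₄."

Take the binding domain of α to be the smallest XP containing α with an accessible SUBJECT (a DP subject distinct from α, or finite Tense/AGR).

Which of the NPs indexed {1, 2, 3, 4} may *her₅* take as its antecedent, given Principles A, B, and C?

*her* is a pronoun, so Principle B applies: it must be free in its binding domain.
Binding domain of *her₅*: the embedded TP, whose subject is [Bianca₂'s editor]₃.
*Maya₁* c-commands the pronoun but from outside its binding domain, and is not c-commanded by it → coindexation permitted.
*Bianca₂* and the pronoun do not c-command one another → neither Principle B nor Principle C is at stake; coindexation permitted.
*[Bianca₂'s editor]₃* c-commands the pronoun within its binding domain → coindexation would violate Principle B.
*Greta₄* and the pronoun do not c-command one another → neither Principle B nor Principle C is at stake; coindexation permitted.

{1, 2, 4}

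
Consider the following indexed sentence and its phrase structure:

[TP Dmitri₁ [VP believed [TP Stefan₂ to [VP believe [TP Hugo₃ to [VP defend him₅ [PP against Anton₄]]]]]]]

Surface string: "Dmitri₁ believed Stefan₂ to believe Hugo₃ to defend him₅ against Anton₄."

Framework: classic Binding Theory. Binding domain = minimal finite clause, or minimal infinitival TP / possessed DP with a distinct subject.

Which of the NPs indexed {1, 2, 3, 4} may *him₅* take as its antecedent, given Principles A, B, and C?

{1, 2}

*him* is a pronoun, so Principle B applies: it must be free in its binding domain.
Binding domain of *him₅*: the embedded TP, whose subject is Hugo₃.
*Dmitri₁* c-commands the pronoun but from outside its binding domain, and is not c-commanded by it → coindexation permitted.
*Stefan₂* c-commands the pronoun but from outside its binding domain, and is not c-commanded by it → coindexation permitted.
*Hugo₃* c-commands the pronoun within its binding domain → coindexation would violate Principle B.
*Anton₄*: the pronoun c-commands this R-expression → coindexation would violate Principle C on *Anton₄*.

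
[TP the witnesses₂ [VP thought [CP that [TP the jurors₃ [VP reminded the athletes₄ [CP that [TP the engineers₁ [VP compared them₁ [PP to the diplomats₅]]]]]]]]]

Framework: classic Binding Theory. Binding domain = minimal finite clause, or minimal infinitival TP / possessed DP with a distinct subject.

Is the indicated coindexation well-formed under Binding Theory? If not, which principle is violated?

The two coindexed NPs are *the engineers₁* and *them₁*.
*them₁* is a pronoun. Its binding domain is the embedded TP, whose subject is the engineers₁.
*the engineers₁* c-commands it within that domain and carries the same index.
The pronoun is locally bound → Principle B violation.

Principle B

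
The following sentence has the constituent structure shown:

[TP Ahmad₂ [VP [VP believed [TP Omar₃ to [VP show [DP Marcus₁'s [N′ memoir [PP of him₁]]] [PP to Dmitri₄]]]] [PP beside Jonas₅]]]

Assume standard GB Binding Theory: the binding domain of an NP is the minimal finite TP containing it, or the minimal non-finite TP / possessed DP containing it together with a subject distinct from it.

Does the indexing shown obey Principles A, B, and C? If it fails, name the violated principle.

Principle B

The two coindexed NPs are *Marcus₁* and *him₁*.
*him₁* is a pronoun. Its binding domain is the possessed DP, whose subject is Marcus₁.
*Marcus₁* c-commands it within that domain and carries the same index.
The pronoun is locally bound → Principle B violation.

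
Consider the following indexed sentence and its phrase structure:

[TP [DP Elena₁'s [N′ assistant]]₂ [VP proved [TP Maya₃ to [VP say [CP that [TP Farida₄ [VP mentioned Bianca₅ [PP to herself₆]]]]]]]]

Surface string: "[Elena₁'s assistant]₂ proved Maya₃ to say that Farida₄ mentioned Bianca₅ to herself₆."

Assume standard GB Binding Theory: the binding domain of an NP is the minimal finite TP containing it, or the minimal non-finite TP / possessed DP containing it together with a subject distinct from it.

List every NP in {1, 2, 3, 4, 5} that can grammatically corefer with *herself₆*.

*herself* is an anaphor, so Principle A applies: it must be bound in its binding domain.
Binding domain of *herself₆*: the embedded TP, whose subject is Farida₄.
*Elena₁* does not c-command the anaphor → cannot bind it.
*[Elena₁'s assistant]₂* c-commands the anaphor but is outside its binding domain → cannot satisfy Principle A.
*Maya₃* c-commands the anaphor but is outside its binding domain → cannot satisfy Principle A.
*Farida₄* c-commands the anaphor within its binding domain → licit binder.
*Bianca₅* c-commands the anaphor within its binding domain → licit binder.

{4, 5}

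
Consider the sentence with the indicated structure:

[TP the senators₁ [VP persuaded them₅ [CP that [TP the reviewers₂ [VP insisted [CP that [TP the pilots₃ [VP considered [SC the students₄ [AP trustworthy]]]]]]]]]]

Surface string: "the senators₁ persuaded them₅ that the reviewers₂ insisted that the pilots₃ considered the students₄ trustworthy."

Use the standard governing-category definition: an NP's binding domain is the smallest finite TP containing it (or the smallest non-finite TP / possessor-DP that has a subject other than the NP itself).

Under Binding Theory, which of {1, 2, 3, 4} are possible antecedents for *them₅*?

*them* is a pronoun, so Principle B applies: it must be free in its binding domain.
Binding domain of *them₅*: the matrix TP, whose subject is the senators₁.
*the senators₁* c-commands the pronoun within its binding domain → coindexation would violate Principle B.
*the reviewers₂*: the pronoun c-commands this R-expression → coindexation would violate Principle C on *the reviewers₂*.
*the pilots₃*: the pronoun c-commands this R-expression → coindexation would violate Principle C on *the pilots₃*.
*the students₄*: the pronoun c-commands this R-expression → coindexation would violate Principle C on *the students₄*.

none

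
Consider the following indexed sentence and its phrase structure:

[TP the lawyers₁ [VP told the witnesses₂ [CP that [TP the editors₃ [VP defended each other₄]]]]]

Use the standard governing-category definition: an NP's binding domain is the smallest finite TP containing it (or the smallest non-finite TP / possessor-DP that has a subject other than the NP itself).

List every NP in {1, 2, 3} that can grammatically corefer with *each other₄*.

{3}

*each other* is an anaphor, so Principle A applies: it must be bound in its binding domain.
Binding domain of *each other₄*: the embedded TP, whose subject is the editors₃.
*the lawyers₁* c-commands the anaphor but is outside its binding domain → cannot satisfy Principle A.
*the witnesses₂* c-commands the anaphor but is outside its binding domain → cannot satisfy Principle A.
*the editors₃* c-commands the anaphor within its binding domain → licit binder.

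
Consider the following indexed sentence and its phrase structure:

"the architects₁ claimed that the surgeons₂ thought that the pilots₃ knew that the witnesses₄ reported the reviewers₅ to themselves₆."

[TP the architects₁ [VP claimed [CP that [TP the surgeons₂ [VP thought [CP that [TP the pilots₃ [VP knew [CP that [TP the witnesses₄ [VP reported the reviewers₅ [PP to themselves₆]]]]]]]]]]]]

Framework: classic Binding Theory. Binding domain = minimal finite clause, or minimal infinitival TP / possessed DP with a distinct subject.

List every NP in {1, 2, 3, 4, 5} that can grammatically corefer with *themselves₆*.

{4, 5}

*themselves* is an anaphor, so Principle A applies: it must be bound in its binding domain.
Binding domain of *themselves₆*: the embedded TP, whose subject is the witnesses₄.
*the architects₁* c-commands the anaphor but is outside its binding domain → cannot satisfy Principle A.
*the surgeons₂* c-commands the anaphor but is outside its binding domain → cannot satisfy Principle A.
*the pilots₃* c-commands the anaphor but is outside its binding domain → cannot satisfy Principle A.
*the witnesses₄* c-commands the anaphor within its binding domain → licit binder.
*the reviewers₅* c-commands the anaphor within its binding domain → licit binder.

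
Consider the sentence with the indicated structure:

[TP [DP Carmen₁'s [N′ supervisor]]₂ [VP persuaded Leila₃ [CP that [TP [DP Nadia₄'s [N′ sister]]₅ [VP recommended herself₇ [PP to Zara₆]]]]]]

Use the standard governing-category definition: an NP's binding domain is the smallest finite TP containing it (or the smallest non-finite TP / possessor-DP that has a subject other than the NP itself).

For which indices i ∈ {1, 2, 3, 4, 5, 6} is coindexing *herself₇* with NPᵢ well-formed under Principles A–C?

*herself* is an anaphor, so Principle A applies: it must be bound in its binding domain.
Binding domain of *herself₇*: the embedded TP, whose subject is [Nadia₄'s sister]₅.
*Carmen₁* does not c-command the anaphor → cannot bind it.
*[Carmen₁'s supervisor]₂* c-commands the anaphor but is outside its binding domain → cannot satisfy Principle A.
*Leila₃* c-commands the anaphor but is outside its binding domain → cannot satisfy Principle A.
*Nadia₄* does not c-command the anaphor → cannot bind it.
*[Nadia₄'s sister]₅* c-commands the anaphor within its binding domain → licit binder.
*Zara₆* does not c-command the anaphor → cannot bind it.

{5}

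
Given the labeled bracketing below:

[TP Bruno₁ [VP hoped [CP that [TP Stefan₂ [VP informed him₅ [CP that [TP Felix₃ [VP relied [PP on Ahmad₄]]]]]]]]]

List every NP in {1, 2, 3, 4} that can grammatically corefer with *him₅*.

*him* is a pronoun, so Principle B applies: it must be free in its binding domain.
Binding domain of *him₅*: the embedded TP, whose subject is Stefan₂.
*Bruno₁* c-commands the pronoun but from outside its binding domain, and is not c-commanded by it → coindexation permitted.
*Stefan₂* c-commands the pronoun within its binding domain → coindexation would violate Principle B.
*Felix₃*: the pronoun c-commands this R-expression → coindexation would violate Principle C on *Felix₃*.
*Ahmad₄*: the pronoun c-commands this R-expression → coindexation would violate Principle C on *Ahmad₄*.

{1}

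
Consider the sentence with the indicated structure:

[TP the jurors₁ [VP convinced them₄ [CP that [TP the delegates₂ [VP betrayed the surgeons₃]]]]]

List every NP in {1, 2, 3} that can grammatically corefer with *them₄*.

*them* is a pronoun, so Principle B applies: it must be free in its binding domain.
Binding domain of *them₄*: the matrix TP, whose subject is the jurors₁.
*the jurors₁* c-commands the pronoun within its binding domain → coindexation would violate Principle B.
*the delegates₂*: the pronoun c-commands this R-expression → coindexation would violate Principle C on *the delegates₂*.
*the surgeons₃*: the pronoun c-commands this R-expression → coindexation would violate Principle C on *the surgeons₃*.

none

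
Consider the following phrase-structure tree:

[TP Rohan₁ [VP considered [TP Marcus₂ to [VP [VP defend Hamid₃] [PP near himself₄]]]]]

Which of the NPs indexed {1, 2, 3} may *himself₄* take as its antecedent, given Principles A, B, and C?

{2}

*himself* is an anaphor, so Principle A applies: it must be bound in its binding domain.
Binding domain of *himself₄*: the embedded TP, whose subject is Marcus₂.
*Rohan₁* c-commands the anaphor but is outside its binding domain → cannot satisfy Principle A.
*Marcus₂* c-commands the anaphor within its binding domain → licit binder.
*Hamid₃* does not c-command the anaphor → cannot bind it.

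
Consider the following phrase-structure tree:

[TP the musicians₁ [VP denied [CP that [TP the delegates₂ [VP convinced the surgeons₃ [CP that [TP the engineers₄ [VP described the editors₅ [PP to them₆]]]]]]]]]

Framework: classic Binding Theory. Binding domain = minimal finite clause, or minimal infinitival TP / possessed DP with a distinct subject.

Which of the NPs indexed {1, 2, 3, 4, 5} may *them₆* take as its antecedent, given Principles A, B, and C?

*them* is a pronoun, so Principle B applies: it must be free in its binding domain.
Binding domain of *them₆*: the embedded TP, whose subject is the engineers₄.
*the musicians₁* c-commands the pronoun but from outside its binding domain, and is not c-commanded by it → coindexation permitted.
*the delegates₂* c-commands the pronoun but from outside its binding domain, and is not c-commanded by it → coindexation permitted.
*the surgeons₃* c-commands the pronoun but from outside its binding domain, and is not c-commanded by it → coindexation permitted.
*the engineers₄* c-commands the pronoun within its binding domain → coindexation would violate Principle B.
*the editors₅* c-commands the pronoun within its binding domain → coindexation would violate Principle B.

{1, 2, 3}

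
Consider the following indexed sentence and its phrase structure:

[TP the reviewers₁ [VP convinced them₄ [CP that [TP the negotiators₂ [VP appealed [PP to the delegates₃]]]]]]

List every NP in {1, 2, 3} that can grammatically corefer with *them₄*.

none

*them* is a pronoun, so Principle B applies: it must be free in its binding domain.
Binding domain of *them₄*: the matrix TP, whose subject is the reviewers₁.
*the reviewers₁* c-commands the pronoun within its binding domain → coindexation would violate Principle B.
*the negotiators₂*: the pronoun c-commands this R-expression → coindexation would violate Principle C on *the negotiators₂*.
*the delegates₃*: the pronoun c-commands this R-expression → coindexation would violate Principle C on *the delegates₃*.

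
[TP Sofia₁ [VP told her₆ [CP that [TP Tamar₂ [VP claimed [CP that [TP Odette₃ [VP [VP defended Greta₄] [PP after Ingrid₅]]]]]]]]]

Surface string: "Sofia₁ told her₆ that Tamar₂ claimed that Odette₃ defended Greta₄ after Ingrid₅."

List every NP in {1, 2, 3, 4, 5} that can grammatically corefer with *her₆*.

none

*her* is a pronoun, so Principle B applies: it must be free in its binding domain.
Binding domain of *her₆*: the matrix TP, whose subject is Sofia₁.
*Sofia₁* c-commands the pronoun within its binding domain → coindexation would violate Principle B.
*Tamar₂*: the pronoun c-commands this R-expression → coindexation would violate Principle C on *Tamar₂*.
*Odette₃*: the pronoun c-commands this R-expression → coindexation would violate Principle C on *Odette₃*.
*Greta₄*: the pronoun c-commands this R-expression → coindexation would violate Principle C on *Greta₄*.
*Ingrid₅*: the pronoun c-commands this R-expression → coindexation would violate Principle C on *Ingrid₅*.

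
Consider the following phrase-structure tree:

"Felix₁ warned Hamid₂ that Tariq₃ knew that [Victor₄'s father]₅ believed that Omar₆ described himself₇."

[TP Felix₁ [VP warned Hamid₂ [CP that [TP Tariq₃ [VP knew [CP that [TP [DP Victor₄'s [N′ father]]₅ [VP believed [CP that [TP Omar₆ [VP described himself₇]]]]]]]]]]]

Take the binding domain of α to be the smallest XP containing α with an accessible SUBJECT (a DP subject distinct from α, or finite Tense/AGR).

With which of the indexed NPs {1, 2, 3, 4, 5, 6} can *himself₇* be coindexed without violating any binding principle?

{6}

*himself* is an anaphor, so Principle A applies: it must be bound in its binding domain.
Binding domain of *himself₇*: the embedded TP, whose subject is Omar₆.
*Felix₁* c-commands the anaphor but is outside its binding domain → cannot satisfy Principle A.
*Hamid₂* c-commands the anaphor but is outside its binding domain → cannot satisfy Principle A.
*Tariq₃* c-commands the anaphor but is outside its binding domain → cannot satisfy Principle A.
*Victor₄* does not c-command the anaphor → cannot bind it.
*[Victor₄'s father]₅* c-commands the anaphor but is outside its binding domain → cannot satisfy Principle A.
*Omar₆* c-commands the anaphor within its binding domain → licit binder.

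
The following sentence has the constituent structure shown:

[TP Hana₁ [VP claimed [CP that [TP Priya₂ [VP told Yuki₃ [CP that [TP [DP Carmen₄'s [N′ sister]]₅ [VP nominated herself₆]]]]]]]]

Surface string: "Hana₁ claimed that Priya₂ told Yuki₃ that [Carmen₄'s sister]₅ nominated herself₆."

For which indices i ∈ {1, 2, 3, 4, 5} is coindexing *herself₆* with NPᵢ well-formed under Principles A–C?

{5}

*herself* is an anaphor, so Principle A applies: it must be bound in its binding domain.
Binding domain of *herself₆*: the embedded TP, whose subject is [Carmen₄'s sister]₅.
*Hana₁* c-commands the anaphor but is outside its binding domain → cannot satisfy Principle A.
*Priya₂* c-commands the anaphor but is outside its binding domain → cannot satisfy Principle A.
*Yuki₃* c-commands the anaphor but is outside its binding domain → cannot satisfy Principle A.
*Carmen₄* does not c-command the anaphor → cannot bind it.
*[Carmen₄'s sister]₅* c-commands the anaphor within its binding domain → licit binder.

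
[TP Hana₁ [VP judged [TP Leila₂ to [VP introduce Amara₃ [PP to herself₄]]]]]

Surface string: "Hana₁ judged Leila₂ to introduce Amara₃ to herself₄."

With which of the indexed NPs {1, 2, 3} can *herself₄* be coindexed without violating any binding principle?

*herself* is an anaphor, so Principle A applies: it must be bound in its binding domain.
Binding domain of *herself₄*: the embedded TP, whose subject is Leila₂.
*Hana₁* c-commands the anaphor but is outside its binding domain → cannot satisfy Principle A.
*Leila₂* c-commands the anaphor within its binding domain → licit binder.
*Amara₃* c-commands the anaphor within its binding domain → licit binder.

{2, 3}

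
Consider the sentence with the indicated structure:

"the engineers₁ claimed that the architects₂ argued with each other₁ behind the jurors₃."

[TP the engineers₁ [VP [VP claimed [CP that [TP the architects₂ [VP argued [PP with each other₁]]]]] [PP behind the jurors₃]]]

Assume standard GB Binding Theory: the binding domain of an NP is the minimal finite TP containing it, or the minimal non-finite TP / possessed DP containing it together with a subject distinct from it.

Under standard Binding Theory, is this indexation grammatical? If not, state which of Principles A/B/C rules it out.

Principle A

The two coindexed NPs are *the engineers₁* and *each other₁*.
*each other₁* is an anaphor. Principle A requires it to be bound within its binding domain — the embedded TP, whose subject is the architects₂.
Within that domain it is c-commanded by *the architects₂*, which does not share its index.
*the engineers₁* does c-command the anaphor, but from outside its binding domain.
The anaphor is unbound in its domain → Principle A violation.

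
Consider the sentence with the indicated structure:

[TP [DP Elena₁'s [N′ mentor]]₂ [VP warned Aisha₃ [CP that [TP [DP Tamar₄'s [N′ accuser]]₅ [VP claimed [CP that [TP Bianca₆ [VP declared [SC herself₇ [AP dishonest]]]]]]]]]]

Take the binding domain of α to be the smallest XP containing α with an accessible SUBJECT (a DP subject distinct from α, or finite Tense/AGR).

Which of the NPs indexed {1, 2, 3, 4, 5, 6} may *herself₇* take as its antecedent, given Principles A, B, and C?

{6}

*herself* is an anaphor, so Principle A applies: it must be bound in its binding domain.
Binding domain of *herself₇*: the embedded TP, whose subject is Bianca₆.
*Elena₁* does not c-command the anaphor → cannot bind it.
*[Elena₁'s mentor]₂* c-commands the anaphor but is outside its binding domain → cannot satisfy Principle A.
*Aisha₃* c-commands the anaphor but is outside its binding domain → cannot satisfy Principle A.
*Tamar₄* does not c-command the anaphor → cannot bind it.
*[Tamar₄'s accuser]₅* c-commands the anaphor but is outside its binding domain → cannot satisfy Principle A.
*Bianca₆* c-commands the anaphor within its binding domain → licit binder.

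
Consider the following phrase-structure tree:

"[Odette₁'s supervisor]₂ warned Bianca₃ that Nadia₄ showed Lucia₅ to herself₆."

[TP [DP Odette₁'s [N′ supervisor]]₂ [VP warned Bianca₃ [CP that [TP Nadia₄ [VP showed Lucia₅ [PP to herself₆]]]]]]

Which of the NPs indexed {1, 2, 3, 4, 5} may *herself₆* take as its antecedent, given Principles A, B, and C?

*herself* is an anaphor, so Principle A applies: it must be bound in its binding domain.
Binding domain of *herself₆*: the embedded TP, whose subject is Nadia₄.
*Odette₁* does not c-command the anaphor → cannot bind it.
*[Odette₁'s supervisor]₂* c-commands the anaphor but is outside its binding domain → cannot satisfy Principle A.
*Bianca₃* c-commands the anaphor but is outside its binding domain → cannot satisfy Principle A.
*Nadia₄* c-commands the anaphor within its binding domain → licit binder.
*Lucia₅* c-commands the anaphor within its binding domain → licit binder.

{4, 5}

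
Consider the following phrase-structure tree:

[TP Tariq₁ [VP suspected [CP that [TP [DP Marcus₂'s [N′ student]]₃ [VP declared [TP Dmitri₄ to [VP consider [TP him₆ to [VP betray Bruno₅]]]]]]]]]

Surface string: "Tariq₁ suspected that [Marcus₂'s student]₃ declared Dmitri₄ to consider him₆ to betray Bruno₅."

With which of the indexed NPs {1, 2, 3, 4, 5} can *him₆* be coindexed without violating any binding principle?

{1, 2, 3}

*him* is a pronoun, so Principle B applies: it must be free in its binding domain.
Binding domain of *him₆*: the embedded TP, whose subject is Dmitri₄.
*Tariq₁* c-commands the pronoun but from outside its binding domain, and is not c-commanded by it → coindexation permitted.
*Marcus₂* and the pronoun do not c-command one another → neither Principle B nor Principle C is at stake; coindexation permitted.
*[Marcus₂'s student]₃* c-commands the pronoun but from outside its binding domain, and is not c-commanded by it → coindexation permitted.
*Dmitri₄* c-commands the pronoun within its binding domain → coindexation would violate Principle B.
*Bruno₅*: the pronoun c-commands this R-expression → coindexation would violate Principle C on *Bruno₅*.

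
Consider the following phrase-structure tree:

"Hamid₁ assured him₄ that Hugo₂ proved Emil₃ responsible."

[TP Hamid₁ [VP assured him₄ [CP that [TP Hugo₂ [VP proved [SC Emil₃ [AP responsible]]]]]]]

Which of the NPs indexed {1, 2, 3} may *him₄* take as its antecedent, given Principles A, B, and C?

none

*him* is a pronoun, so Principle B applies: it must be free in its binding domain.
Binding domain of *him₄*: the matrix TP, whose subject is Hamid₁.
*Hamid₁* c-commands the pronoun within its binding domain → coindexation would violate Principle B.
*Hugo₂*: the pronoun c-commands this R-expression → coindexation would violate Principle C on *Hugo₂*.
*Emil₃*: the pronoun c-commands this R-expression → coindexation would violate Principle C on *Emil₃*.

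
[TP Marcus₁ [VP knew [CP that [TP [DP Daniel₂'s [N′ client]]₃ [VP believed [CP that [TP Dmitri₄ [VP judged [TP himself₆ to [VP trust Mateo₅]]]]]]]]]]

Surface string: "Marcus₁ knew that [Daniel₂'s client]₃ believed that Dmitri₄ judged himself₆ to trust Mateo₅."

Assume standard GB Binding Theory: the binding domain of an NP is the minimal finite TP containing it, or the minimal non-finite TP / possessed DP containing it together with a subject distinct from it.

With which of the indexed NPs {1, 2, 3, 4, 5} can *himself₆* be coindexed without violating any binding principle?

*himself* is an anaphor, so Principle A applies: it must be bound in its binding domain.
Binding domain of *himself₆*: the embedded TP, whose subject is Dmitri₄.
*Marcus₁* c-commands the anaphor but is outside its binding domain → cannot satisfy Principle A.
*Daniel₂* does not c-command the anaphor → cannot bind it.
*[Daniel₂'s client]₃* c-commands the anaphor but is outside its binding domain → cannot satisfy Principle A.
*Dmitri₄* c-commands the anaphor within its binding domain → licit binder.
*Mateo₅* does not c-command the anaphor → cannot bind it.

{4}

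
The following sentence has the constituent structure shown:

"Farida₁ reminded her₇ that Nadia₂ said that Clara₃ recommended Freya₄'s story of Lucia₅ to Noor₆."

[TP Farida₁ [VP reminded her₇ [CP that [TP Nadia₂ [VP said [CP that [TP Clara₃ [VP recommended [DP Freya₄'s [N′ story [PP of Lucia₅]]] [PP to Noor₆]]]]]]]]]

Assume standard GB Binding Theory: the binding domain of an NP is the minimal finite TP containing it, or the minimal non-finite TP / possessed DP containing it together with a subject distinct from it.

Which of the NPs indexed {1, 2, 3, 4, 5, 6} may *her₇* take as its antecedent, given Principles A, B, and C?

none

*her* is a pronoun, so Principle B applies: it must be free in its binding domain.
Binding domain of *her₇*: the matrix TP, whose subject is Farida₁.
*Farida₁* c-commands the pronoun within its binding domain → coindexation would violate Principle B.
*Nadia₂*: the pronoun c-commands this R-expression → coindexation would violate Principle C on *Nadia₂*.
*Clara₃*: the pronoun c-commands this R-expression → coindexation would violate Principle C on *Clara₃*.
*Freya₄*: the pronoun c-commands this R-expression → coindexation would violate Principle C on *Freya₄*.
*Lucia₅*: the pronoun c-commands this R-expression → coindexation would violate Principle C on *Lucia₅*.
*Noor₆*: the pronoun c-commands this R-expression → coindexation would violate Principle C on *Noor₆*.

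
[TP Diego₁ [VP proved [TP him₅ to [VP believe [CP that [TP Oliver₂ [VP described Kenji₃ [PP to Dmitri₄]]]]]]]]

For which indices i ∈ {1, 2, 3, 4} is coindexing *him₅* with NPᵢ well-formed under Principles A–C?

none

*him* is a pronoun, so Principle B applies: it must be free in its binding domain.
Binding domain of *him₅*: the matrix TP, whose subject is Diego₁.
*Diego₁* c-commands the pronoun within its binding domain → coindexation would violate Principle B.
*Oliver₂*: the pronoun c-commands this R-expression → coindexation would violate Principle C on *Oliver₂*.
*Kenji₃*: the pronoun c-commands this R-expression → coindexation would violate Principle C on *Kenji₃*.
*Dmitri₄*: the pronoun c-commands this R-expression → coindexation would violate Principle C on *Dmitri₄*.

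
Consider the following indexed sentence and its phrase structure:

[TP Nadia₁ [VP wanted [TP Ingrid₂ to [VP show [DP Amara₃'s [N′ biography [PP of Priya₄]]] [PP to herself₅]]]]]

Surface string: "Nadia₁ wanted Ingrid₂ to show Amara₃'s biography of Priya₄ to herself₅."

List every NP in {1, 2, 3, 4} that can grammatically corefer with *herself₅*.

*herself* is an anaphor, so Principle A applies: it must be bound in its binding domain.
Binding domain of *herself₅*: the embedded TP, whose subject is Ingrid₂.
*Nadia₁* c-commands the anaphor but is outside its binding domain → cannot satisfy Principle A.
*Ingrid₂* c-commands the anaphor within its binding domain → licit binder.
*Amara₃* does not c-command the anaphor → cannot bind it.
*Priya₄* does not c-command the anaphor → cannot bind it.

{2}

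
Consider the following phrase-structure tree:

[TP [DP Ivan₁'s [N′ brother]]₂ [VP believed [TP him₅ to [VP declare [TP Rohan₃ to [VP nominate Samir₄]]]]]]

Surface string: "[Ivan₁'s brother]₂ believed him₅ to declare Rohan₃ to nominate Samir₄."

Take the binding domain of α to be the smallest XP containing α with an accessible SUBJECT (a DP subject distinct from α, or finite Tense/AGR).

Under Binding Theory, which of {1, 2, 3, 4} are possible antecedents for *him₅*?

*him* is a pronoun, so Principle B applies: it must be free in its binding domain.
Binding domain of *him₅*: the matrix TP, whose subject is [Ivan₁'s brother]₂.
*Ivan₁* and the pronoun do not c-command one another → neither Principle B nor Principle C is at stake; coindexation permitted.
*[Ivan₁'s brother]₂* c-commands the pronoun within its binding domain → coindexation would violate Principle B.
*Rohan₃*: the pronoun c-commands this R-expression → coindexation would violate Principle C on *Rohan₃*.
*Samir₄*: the pronoun c-commands this R-expression → coindexation would violate Principle C on *Samir₄*.

{1}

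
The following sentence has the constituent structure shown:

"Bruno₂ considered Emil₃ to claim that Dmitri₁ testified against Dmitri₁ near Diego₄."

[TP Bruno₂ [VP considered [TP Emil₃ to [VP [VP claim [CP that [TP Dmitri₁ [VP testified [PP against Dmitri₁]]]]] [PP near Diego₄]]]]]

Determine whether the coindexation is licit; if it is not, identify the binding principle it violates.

Principle C

The two coindexed NPs are *Dmitri₁* (the higher occurrence) and *Dmitri₁* (the lower occurrence).
*Dmitri₁* (the lower occurrence) is an R-expression. Principle C requires it to be free everywhere.
*Dmitri₁* (the higher occurrence) c-commands it and carries the same index.
The R-expression is bound → Principle C violation.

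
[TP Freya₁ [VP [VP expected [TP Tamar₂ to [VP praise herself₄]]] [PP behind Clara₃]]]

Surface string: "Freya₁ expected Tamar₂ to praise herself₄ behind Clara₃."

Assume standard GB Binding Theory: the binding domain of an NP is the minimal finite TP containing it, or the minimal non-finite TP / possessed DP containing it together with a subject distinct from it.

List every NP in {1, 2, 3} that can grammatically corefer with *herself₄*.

*herself* is an anaphor, so Principle A applies: it must be bound in its binding domain.
Binding domain of *herself₄*: the embedded TP, whose subject is Tamar₂.
*Freya₁* c-commands the anaphor but is outside its binding domain → cannot satisfy Principle A.
*Tamar₂* c-commands the anaphor within its binding domain → licit binder.
*Clara₃* does not c-command the anaphor → cannot bind it.

{2}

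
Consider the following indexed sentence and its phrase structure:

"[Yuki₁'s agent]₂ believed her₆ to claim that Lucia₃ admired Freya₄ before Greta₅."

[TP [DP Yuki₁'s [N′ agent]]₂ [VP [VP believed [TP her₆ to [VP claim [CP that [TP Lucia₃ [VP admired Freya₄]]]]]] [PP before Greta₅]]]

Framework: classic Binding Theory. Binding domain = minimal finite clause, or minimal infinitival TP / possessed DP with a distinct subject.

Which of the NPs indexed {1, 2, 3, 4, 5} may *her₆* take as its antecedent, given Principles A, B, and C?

{1, 5}

*her* is a pronoun, so Principle B applies: it must be free in its binding domain.
Binding domain of *her₆*: the matrix TP, whose subject is [Yuki₁'s agent]₂.
*Yuki₁* and the pronoun do not c-command one another → neither Principle B nor Principle C is at stake; coindexation permitted.
*[Yuki₁'s agent]₂* c-commands the pronoun within its binding domain → coindexation would violate Principle B.
*Lucia₃*: the pronoun c-commands this R-expression → coindexation would violate Principle C on *Lucia₃*.
*Freya₄*: the pronoun c-commands this R-expression → coindexation would violate Principle C on *Freya₄*.
*Greta₅* and the pronoun do not c-command one another → neither Principle B nor Principle C is at stake; coindexation permitted.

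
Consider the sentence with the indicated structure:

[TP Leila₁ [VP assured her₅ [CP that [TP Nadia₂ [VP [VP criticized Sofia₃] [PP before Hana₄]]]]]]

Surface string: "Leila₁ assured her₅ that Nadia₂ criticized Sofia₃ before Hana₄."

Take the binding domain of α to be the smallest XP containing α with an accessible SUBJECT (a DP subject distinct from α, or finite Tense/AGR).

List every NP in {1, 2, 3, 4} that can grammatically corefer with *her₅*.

none

*her* is a pronoun, so Principle B applies: it must be free in its binding domain.
Binding domain of *her₅*: the matrix TP, whose subject is Leila₁.
*Leila₁* c-commands the pronoun within its binding domain → coindexation would violate Principle B.
*Nadia₂*: the pronoun c-commands this R-expression → coindexation would violate Principle C on *Nadia₂*.
*Sofia₃*: the pronoun c-commands this R-expression → coindexation would violate Principle C on *Sofia₃*.
*Hana₄*: the pronoun c-commands this R-expression → coindexation would violate Principle C on *Hana₄*.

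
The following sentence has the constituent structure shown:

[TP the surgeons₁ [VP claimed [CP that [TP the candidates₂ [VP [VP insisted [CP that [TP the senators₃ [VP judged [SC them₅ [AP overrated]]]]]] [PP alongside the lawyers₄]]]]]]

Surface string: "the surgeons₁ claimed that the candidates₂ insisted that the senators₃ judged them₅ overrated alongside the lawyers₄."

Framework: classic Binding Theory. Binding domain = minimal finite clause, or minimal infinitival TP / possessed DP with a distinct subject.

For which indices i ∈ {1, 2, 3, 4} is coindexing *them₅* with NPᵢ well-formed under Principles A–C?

{1, 2, 4}

*them* is a pronoun, so Principle B applies: it must be free in its binding domain.
Binding domain of *them₅*: the embedded TP, whose subject is the senators₃.
*the surgeons₁* c-commands the pronoun but from outside its binding domain, and is not c-commanded by it → coindexation permitted.
*the candidates₂* c-commands the pronoun but from outside its binding domain, and is not c-commanded by it → coindexation permitted.
*the senators₃* c-commands the pronoun within its binding domain → coindexation would violate Principle B.
*the lawyers₄* and the pronoun do not c-command one another → neither Principle B nor Principle C is at stake; coindexation permitted.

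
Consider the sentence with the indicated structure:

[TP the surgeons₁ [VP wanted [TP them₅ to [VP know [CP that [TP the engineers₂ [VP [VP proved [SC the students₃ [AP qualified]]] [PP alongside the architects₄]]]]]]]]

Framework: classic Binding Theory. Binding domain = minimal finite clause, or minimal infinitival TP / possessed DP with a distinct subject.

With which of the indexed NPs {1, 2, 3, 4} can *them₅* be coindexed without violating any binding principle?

none

*them* is a pronoun, so Principle B applies: it must be free in its binding domain.
Binding domain of *them₅*: the matrix TP, whose subject is the surgeons₁.
*the surgeons₁* c-commands the pronoun within its binding domain → coindexation would violate Principle B.
*the engineers₂*: the pronoun c-commands this R-expression → coindexation would violate Principle C on *the engineers₂*.
*the students₃*: the pronoun c-commands this R-expression → coindexation would violate Principle C on *the students₃*.
*the architects₄*: the pronoun c-commands this R-expression → coindexation would violate Principle C on *the architects₄*.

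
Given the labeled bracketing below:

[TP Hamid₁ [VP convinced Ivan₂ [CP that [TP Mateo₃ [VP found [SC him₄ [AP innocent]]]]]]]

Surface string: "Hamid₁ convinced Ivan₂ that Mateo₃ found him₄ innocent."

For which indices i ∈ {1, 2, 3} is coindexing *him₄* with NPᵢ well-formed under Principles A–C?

{1, 2}

*him* is a pronoun, so Principle B applies: it must be free in its binding domain.
Binding domain of *him₄*: the embedded TP, whose subject is Mateo₃.
*Hamid₁* c-commands the pronoun but from outside its binding domain, and is not c-commanded by it → coindexation permitted.
*Ivan₂* c-commands the pronoun but from outside its binding domain, and is not c-commanded by it → coindexation permitted.
*Mateo₃* c-commands the pronoun within its binding domain → coindexation would violate Principle B.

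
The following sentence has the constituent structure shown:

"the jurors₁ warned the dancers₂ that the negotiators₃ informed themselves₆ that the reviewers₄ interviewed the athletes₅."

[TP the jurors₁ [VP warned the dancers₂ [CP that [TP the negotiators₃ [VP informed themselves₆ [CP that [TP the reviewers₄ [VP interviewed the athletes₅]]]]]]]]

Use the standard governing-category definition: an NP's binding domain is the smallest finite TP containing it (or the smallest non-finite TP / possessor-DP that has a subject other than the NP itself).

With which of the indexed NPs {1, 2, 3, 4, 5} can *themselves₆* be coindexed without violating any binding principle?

*themselves* is an anaphor, so Principle A applies: it must be bound in its binding domain.
Binding domain of *themselves₆*: the embedded TP, whose subject is the negotiators₃.
*the jurors₁* c-commands the anaphor but is outside its binding domain → cannot satisfy Principle A.
*the dancers₂* c-commands the anaphor but is outside its binding domain → cannot satisfy Principle A.
*the negotiators₃* c-commands the anaphor within its binding domain → licit binder.
*the reviewers₄* does not c-command the anaphor → cannot bind it.
*the athletes₅* does not c-command the anaphor → cannot bind it.

{3}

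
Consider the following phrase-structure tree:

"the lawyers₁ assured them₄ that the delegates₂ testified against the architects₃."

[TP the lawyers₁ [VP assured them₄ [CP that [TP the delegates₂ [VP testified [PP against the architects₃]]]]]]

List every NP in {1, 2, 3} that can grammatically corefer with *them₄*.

*them* is a pronoun, so Principle B applies: it must be free in its binding domain.
Binding domain of *them₄*: the matrix TP, whose subject is the lawyers₁.
*the lawyers₁* c-commands the pronoun within its binding domain → coindexation would violate Principle B.
*the delegates₂*: the pronoun c-commands this R-expression → coindexation would violate Principle C on *the delegates₂*.
*the architects₃*: the pronoun c-commands this R-expression → coindexation would violate Principle C on *the architects₃*.

none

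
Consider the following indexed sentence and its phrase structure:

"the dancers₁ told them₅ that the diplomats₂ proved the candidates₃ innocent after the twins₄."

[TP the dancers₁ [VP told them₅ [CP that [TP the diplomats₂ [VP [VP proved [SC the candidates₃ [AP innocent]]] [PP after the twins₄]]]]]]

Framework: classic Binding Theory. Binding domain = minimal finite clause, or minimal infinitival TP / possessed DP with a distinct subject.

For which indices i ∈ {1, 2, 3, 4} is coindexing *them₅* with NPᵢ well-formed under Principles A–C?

*them* is a pronoun, so Principle B applies: it must be free in its binding domain.
Binding domain of *them₅*: the matrix TP, whose subject is the dancers₁.
*the dancers₁* c-commands the pronoun within its binding domain → coindexation would violate Principle B.
*the diplomats₂*: the pronoun c-commands this R-expression → coindexation would violate Principle C on *the diplomats₂*.
*the candidates₃*: the pronoun c-commands this R-expression → coindexation would violate Principle C on *the candidates₃*.
*the twins₄*: the pronoun c-commands this R-expression → coindexation would violate Principle C on *the twins₄*.

none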